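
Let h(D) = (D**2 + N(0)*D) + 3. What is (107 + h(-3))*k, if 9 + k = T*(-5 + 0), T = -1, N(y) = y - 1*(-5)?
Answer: -416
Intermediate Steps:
N(y) = 5 + y (N(y) = y + 5 = 5 + y)
h(D) = 3 + D**2 + 5*D (h(D) = (D**2 + (5 + 0)*D) + 3 = (D**2 + 5*D) + 3 = 3 + D**2 + 5*D)
k = -4 (k = -9 - (-5 + 0) = -9 - 1*(-5) = -9 + 5 = -4)
(107 + h(-3))*k = (107 + (3 + (-3)**2 + 5*(-3)))*(-4) = (107 + (3 + 9 - 15))*(-4) = (107 - 3)*(-4) = 104*(-4) = -416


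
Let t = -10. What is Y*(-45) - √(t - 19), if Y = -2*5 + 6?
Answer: 180 - I*√29 ≈ 180.0 - 5.3852*I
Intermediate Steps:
Y = -4 (Y = -10 + 6 = -4)
Y*(-45) - √(t - 19) = -4*(-45) - √(-10 - 19) = 180 - √(-29) = 180 - I*√29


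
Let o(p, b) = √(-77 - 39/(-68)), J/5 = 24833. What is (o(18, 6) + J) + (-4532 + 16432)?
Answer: 136065 + I*√88349/34 ≈ 1.3607e+5 + 8.7422*I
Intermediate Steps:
J = 124165 (J = 5*24833 = 124165)
o(p, b) = I*√88349/34 (o(p, b) = √(-77 - 39*(-1/68)) = √(-77 + 39/68) = √(-5197/68) = I*√88349/34)
(o(18, 6) + J) + (-4532 + 16432) = (I*√88349/34 + 124165) + (-4532 + 16432) = (124165 + I*√88349/34) + 11900 = 136065 + I*√88349/34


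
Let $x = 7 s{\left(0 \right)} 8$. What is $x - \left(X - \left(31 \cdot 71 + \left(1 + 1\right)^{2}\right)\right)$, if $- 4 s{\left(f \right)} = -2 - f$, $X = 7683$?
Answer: $-5450$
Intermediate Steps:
$s{\left(f \right)} = \frac{1}{2} + \frac{f}{4}$ ($s{\left(f \right)} = - \frac{-2 - f}{4} = \frac{1}{2} + \frac{f}{4}$)
$x = 28$ ($x = 7 \left(\frac{1}{2} + \frac{1}{4} \cdot 0\right) 8 = 7 \left(\frac{1}{2} + 0\right) 8 = 7 \cdot \frac{1}{2} \cdot 8 = \frac{7}{2} \cdot 8 = 28$)
$x - \left(X - \left(31 \cdot 71 + \left(1 + 1\right)^{2}\right)\right) = 28 - \left(7683 - \left(31 \cdot 71 + \left(1 + 1\right)^{2}\right)\right) = 28 - \left(7683 - \left(2201 + 2^{2}\right)\right) = 28 - \left(7683 - \left(2201 + 4\right)\right) = 28 - \left(7683 - 2205\right) = 28 - 5478 = -5450$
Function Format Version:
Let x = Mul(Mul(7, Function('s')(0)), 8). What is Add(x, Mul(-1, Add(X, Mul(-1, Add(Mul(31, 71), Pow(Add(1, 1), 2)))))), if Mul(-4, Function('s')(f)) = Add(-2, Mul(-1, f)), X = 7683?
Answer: -5450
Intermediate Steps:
Function('s')(f) = Add(Rational(1, 2), Mul(Rational(1, 4), f)) (Function('s')(f) = Mul(Rational(-1, 4), Add(-2, Mul(-1, f))) = Add(Rational(1, 2), Mul(Rational(1, 4), f)))
x = 28 (x = Mul(Mul(7, Add(Rational(1, 2), Mul(Rational(1, 4), 0))), 8) = Mul(Mul(7, Add(Rational(1, 2), 0)), 8) = Mul(Mul(7, Rational(1, 2)), 8) = Mul(Rational(7, 2), 8) = 28)
Add(x, Mul(-1, Add(X, Mul(-1, Add(Mul(31, 71), Pow(Add(1, 1), 2)))))) = Add(28, Mul(-1, Add(7683, Mul(-1, Add(Mul(31, 71), Pow(Add(1, 1), 2)))))) = Add(28, Mul(-1, Add(7683, Mul(-1, Add(2201, Pow(2, 2)))))) = Add(28, Mul(-1, Add(7683, Mul(-1, Add(2201, 4))))) = Add(28, Mul(-1, Add(7683, Mul(-1, 2205)))) = Add(28, Mul(-1, Add(7683, -2205))) = Add(28, Mul(-1, 5478)) = Add(28, -5478) = -5450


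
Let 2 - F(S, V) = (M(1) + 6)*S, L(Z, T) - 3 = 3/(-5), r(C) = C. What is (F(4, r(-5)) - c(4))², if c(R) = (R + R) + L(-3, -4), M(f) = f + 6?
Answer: 91204/25 ≈ 3648.2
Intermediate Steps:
L(Z, T) = 12/5 (L(Z, T) = 3 + 3/(-5) = 3 + 3*(-⅕) = 3 - ⅗ = 12/5)
M(f) = 6 + f
F(S, V) = 2 - 13*S (F(S, V) = 2 - ((6 + 1) + 6)*S = 2 - (7 + 6)*S = 2 - 13*S)
c(R) = 12/5 + 2*R (c(R) = (R + R) + 12/5 = 2*R + 12/5 = 12/5 + 2*R)
(F(4, r(-5)) - c(4))² = ((2 - 13*4) - (12/5 + 2*4))² = ((2 - 52) - (12/5 + 8))² = (-50 - 1*52/5)² = (-50 - 52/5)² = (-302/5)² = 91204/25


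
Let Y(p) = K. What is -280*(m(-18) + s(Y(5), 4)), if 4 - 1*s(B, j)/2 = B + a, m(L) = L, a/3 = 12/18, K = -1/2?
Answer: 3640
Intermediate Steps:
K = -½ (K = -1*½ = -½ ≈ -0.50000)
a = 2 (a = 3*(12/18) = 3*(12*(1/18)) = 3*(⅔) = 2)
Y(p) = -½
s(B, j) = 4 - 2*B (s(B, j) = 8 - 2*(B + 2) = 8 - 2*(2 + B) = 8 + (-4 - 2*B) = 4 - 2*B)
-280*(m(-18) + s(Y(5), 4)) = -280*(-18 + (4 - 2*(-½))) = -280*(-18 + (4 + 1)) = -280*(-18 + 5) = -280*(-13) = 3640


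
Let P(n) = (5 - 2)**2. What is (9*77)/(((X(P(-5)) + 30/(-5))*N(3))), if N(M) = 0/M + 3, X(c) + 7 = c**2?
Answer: 231/68 ≈ 3.3971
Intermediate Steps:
P(n) = 9 (P(n) = 3**2 = 9)
X(c) = -7 + c**2
N(M) = 3 (N(M) = 0 + 3 = 3)
(9*77)/(((X(P(-5)) + 30/(-5))*N(3))) = (9*77)/((((-7 + 9**2) + 30/(-5))*3)) = 693/((((-7 + 81) + 30*(-1/5))*3)) = 693/(((74 - 6)*3)) = 693/((68*3)) = 693/204 = 693*(1/204) = 231/68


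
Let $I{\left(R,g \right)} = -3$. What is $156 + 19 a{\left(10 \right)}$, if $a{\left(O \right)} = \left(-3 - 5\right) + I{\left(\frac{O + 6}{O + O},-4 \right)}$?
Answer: $-53$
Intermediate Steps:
$a{\left(O \right)} = -11$ ($a{\left(O \right)} = \left(-3 - 5\right) - 3 = -8 - 3 = -11$)
$156 + 19 a{\left(10 \right)} = 156 + 19 \left(-11\right) = 156 - 209 = -53$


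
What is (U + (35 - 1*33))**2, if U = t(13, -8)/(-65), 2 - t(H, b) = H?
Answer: 19881/4225 ≈ 4.7056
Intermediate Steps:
t(H, b) = 2 - H
U = 11/65 (U = (2 - 1*13)/(-65) = (2 - 13)*(-1/65) = -11*(-1/65) = 11/65 ≈ 0.16923)
(U + (35 - 1*33))**2 = (11/65 + (35 - 1*33))**2 = (11/65 + (35 - 33))**2 = (11/65 + 2)**2 = (141/65)**2 = 19881/4225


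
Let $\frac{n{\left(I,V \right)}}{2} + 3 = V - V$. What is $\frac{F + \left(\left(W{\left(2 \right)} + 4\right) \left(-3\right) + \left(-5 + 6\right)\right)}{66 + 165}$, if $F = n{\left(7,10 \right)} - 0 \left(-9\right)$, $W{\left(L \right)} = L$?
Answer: $- \frac{23}{231} \approx -0.099567$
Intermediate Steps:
$n{\left(I,V \right)} = -6$ ($n{\left(I,V \right)} = -6 + 2 \left(V - V\right) = -6 + 2 \cdot 0 = -6 + 0 = -6$)
$F = -6$ ($F = -6 - 0 \left(-9\right) = -6 - 0 = -6 + 0 = -6$)
$\frac{F + \left(\left(W{\left(2 \right)} + 4\right) \left(-3\right) + \left(-5 + 6\right)\right)}{66 + 165} = \frac{-6 + \left(\left(2 + 4\right) \left(-3\right) + \left(-5 + 6\right)\right)}{66 + 165} = \frac{-6 + \left(6 \left(-3\right) + 1\right)}{231} = \left(-6 + \left(-18 + 1\right)\right) \frac{1}{231} = \left(-6 - 17\right) \frac{1}{231} = \left(-23\right) \frac{1}{231} = - \frac{23}{231}$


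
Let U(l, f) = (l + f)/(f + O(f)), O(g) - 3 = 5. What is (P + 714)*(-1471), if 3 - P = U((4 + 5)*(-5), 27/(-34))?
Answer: -260693562/245 ≈ -1.0641e+6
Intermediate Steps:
O(g) = 8 (O(g) = 3 + 5 = 8)
U(l, f) = (f + l)/(8 + f) (U(l, f) = (l + f)/(f + 8) = (f + l)/(8 + f))
P = 2292/245 (P = 3 - (27/(-34) + (4 + 5)*(-5))/(8 + 27/(-34)) = 3 - (27*(-1/34) + 9*(-5))/(8 + 27*(-1/34)) = 3 - (-27/34 - 45)/(8 - 27/34) = 3 - (-1557)/(245/34*34) = 3 - 34*(-1557)/(245*34) = 3 - 1*(-1557/245) = 3 + 1557/245 = 2292/245 ≈ 9.3551)
(P + 714)*(-1471) = (2292/245 + 714)*(-1471) = (177222/245)*(-1471) = -260693562/245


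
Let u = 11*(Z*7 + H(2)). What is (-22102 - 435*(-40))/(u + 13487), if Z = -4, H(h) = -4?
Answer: -4702/13135 ≈ -0.35798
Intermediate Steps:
u = -352 (u = 11*(-4*7 - 4) = 11*(-28 - 4) = 11*(-32) = -352)
(-22102 - 435*(-40))/(u + 13487) = (-22102 - 435*(-40))/(-352 + 13487) = (-22102 + 17400)/13135 = -4702*1/13135 = -4702/13135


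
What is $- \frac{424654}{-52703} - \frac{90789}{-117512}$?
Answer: $\frac{54686793515}{6193234936} \approx 8.8301$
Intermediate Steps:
$- \frac{424654}{-52703} - \frac{90789}{-117512} = \left(-424654\right) \left(- \frac{1}{52703}\right) - - \frac{90789}{117512} = \frac{424654}{52703} + \frac{90789}{117512} = \frac{54686793515}{6193234936}$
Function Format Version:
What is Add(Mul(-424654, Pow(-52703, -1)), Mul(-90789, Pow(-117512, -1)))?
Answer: Rational(54686793515, 6193234936) ≈ 8.8301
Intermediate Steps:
Add(Mul(-424654, Pow(-52703, -1)), Mul(-90789, Pow(-117512, -1))) = Add(Mul(-424654, Rational(-1, 52703)), Mul(-90789, Rational(-1, 117512))) = Add(Rational(424654, 52703), Rational(90789, 117512)) = Rational(54686793515, 6193234936)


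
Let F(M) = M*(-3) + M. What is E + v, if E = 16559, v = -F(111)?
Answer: 16781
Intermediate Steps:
F(M) = -2*M (F(M) = -3*M + M = -2*M)
v = 222 (v = -(-2)*111 = -1*(-222) = 222)
E + v = 16559 + 222 = 16781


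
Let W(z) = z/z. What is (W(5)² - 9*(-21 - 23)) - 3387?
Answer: -2990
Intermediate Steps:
W(z) = 1
(W(5)² - 9*(-21 - 23)) - 3387 = (1² - 9*(-21 - 23)) - 3387 = (1 - 9*(-44)) - 3387 = (1 + 396) - 3387 = 397 - 3387 = -2990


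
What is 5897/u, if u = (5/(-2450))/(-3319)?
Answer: 9590350070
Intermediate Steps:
u = 1/1626310 (u = (5*(-1/2450))*(-1/3319) = -1/490*(-1/3319) = 1/1626310 ≈ 6.1489e-7)
5897/u = 5897/(1/1626310) = 5897*1626310 = 9590350070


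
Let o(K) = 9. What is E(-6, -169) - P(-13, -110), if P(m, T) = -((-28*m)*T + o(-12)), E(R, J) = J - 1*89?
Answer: -40289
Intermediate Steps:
E(R, J) = -89 + J (E(R, J) = J - 89 = -89 + J)
P(m, T) = -9 + 28*T*m (P(m, T) = -((-28*m)*T + 9) = -(-28*T*m + 9) = -(9 - 28*T*m) = -9 + 28*T*m)
E(-6, -169) - P(-13, -110) = (-89 - 169) - (-9 + 28*(-110)*(-13)) = -258 - (-9 + 40040) = -258 - 1*40031 = -258 - 40031 = -40289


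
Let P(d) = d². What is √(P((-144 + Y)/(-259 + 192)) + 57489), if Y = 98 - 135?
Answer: √258100882/67 ≈ 239.78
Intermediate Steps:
Y = -37
√(P((-144 + Y)/(-259 + 192)) + 57489) = √(((-144 - 37)/(-259 + 192))² + 57489) = √((-181/(-67))² + 57489) = √((-181*(-1/67))² + 57489) = √((181/67)² + 57489) = √(32761/4489 + 57489) = √(258100882/4489) = √258100882/67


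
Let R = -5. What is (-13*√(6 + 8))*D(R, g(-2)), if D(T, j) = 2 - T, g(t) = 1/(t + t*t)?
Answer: -91*√14 ≈ -340.49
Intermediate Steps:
g(t) = 1/(t + t²)
(-13*√(6 + 8))*D(R, g(-2)) = (-13*√(6 + 8))*(2 - 1*(-5)) = (-13*√14)*(2 + 5) = -13*√14*7 = -91*√14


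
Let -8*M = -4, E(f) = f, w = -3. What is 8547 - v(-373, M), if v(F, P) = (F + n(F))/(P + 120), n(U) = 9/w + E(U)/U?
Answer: 2060577/241 ≈ 8550.1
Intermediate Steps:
n(U) = -2 (n(U) = 9/(-3) + U/U = 9*(-⅓) + 1 = -3 + 1 = -2)
M = ½ (M = -⅛*(-4) = ½ ≈ 0.50000)
v(F, P) = (-2 + F)/(120 + P) (v(F, P) = (F - 2)/(P + 120) = (-2 + F)/(120 + P))
8547 - v(-373, M) = 8547 - (-2 - 373)/(120 + ½) = 8547 - (-375)/241/2 = 8547 - 2*(-375)/241 = 8547 - 1*(-750/241) = 8547 + 750/241 = 2060577/241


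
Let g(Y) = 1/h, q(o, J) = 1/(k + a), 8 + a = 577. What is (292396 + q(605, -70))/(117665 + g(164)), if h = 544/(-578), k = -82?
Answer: 2278349648/916837401 ≈ 2.4850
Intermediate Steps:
a = 569 (a = -8 + 577 = 569)
q(o, J) = 1/487 (q(o, J) = 1/(-82 + 569) = 1/487)
h = -16/17 (h = 544*(-1/578) = -16/17 ≈ -0.94118)
g(Y) = -17/16 (g(Y) = 1/(-16/17) = -17/16)
(292396 + q(605, -70))/(117665 + g(164)) = (292396 + 1/487)/(117665 - 17/16) = 142396853/(487*(1882623/16)) = (142396853/487)*(16/1882623) = 2278349648/916837401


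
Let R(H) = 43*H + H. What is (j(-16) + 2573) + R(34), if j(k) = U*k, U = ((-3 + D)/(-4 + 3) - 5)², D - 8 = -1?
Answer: 2773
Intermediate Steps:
D = 7 (D = 8 - 1 = 7)
R(H) = 44*H
U = 81 (U = ((-3 + 7)/(-4 + 3) - 5)² = (4/(-1) - 5)² = (4*(-1) - 5)² = (-4 - 5)² = (-9)² = 81)
j(k) = 81*k
(j(-16) + 2573) + R(34) = (81*(-16) + 2573) + 44*34 = (-1296 + 2573) + 1496 = 1277 + 1496 = 2773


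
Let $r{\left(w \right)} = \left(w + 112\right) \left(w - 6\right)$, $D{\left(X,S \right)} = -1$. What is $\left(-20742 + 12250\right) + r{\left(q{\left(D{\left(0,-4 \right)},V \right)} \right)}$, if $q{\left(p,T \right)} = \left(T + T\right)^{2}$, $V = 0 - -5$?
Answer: $11436$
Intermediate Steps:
$V = 5$ ($V = 0 + 5 = 5$)
$q{\left(p,T \right)} = 4 T^{2}$ ($q{\left(p,T \right)} = \left(2 T\right)^{2} = 4 T^{2}$)
$r{\left(w \right)} = \left(-6 + w\right) \left(112 + w\right)$ ($r{\left(w \right)} = \left(112 + w\right) \left(-6 + w\right) = \left(-6 + w\right) \left(112 + w\right)$)
$\left(-20742 + 12250\right) + r{\left(q{\left(D{\left(0,-4 \right)},V \right)} \right)} = \left(-20742 + 12250\right) + \left(-672 + \left(4 \cdot 5^{2}\right)^{2} + 106 \cdot 4 \cdot 5^{2}\right) = -8492 + \left(-672 + \left(4 \cdot 25\right)^{2} + 106 \cdot 4 \cdot 25\right) = -8492 + \left(-672 + 100^{2} + 106 \cdot 100\right) = -8492 + \left(-672 + 10000 + 10600\right) = -8492 + 19928 = 11436$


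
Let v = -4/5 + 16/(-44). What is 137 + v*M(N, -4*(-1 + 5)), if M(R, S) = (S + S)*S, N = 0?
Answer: -25233/55 ≈ -458.78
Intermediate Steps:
M(R, S) = 2*S² (M(R, S) = (2*S)*S = 2*S²)
v = -64/55 (v = -4*⅕ + 16*(-1/44) = -⅘ - 4/11 = -64/55 ≈ -1.1636)
137 + v*M(N, -4*(-1 + 5)) = 137 - 128*(-4*(-1 + 5))²/55 = 137 - 128*(-4*4)²/55 = 137 - 128*(-16)²/55 = 137 - 128*256/55 = 137 - 64/55*512 = 137 - 32768/55 = -25233/55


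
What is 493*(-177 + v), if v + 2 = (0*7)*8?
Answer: -88247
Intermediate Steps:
v = -2 (v = -2 + (0*7)*8 = -2 + 0*8 = -2 + 0 = -2)
493*(-177 + v) = 493*(-177 - 2) = 493*(-179) = -88247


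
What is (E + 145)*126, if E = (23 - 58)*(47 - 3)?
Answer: -175770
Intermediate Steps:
E = -1540 (E = -35*44 = -1540)
(E + 145)*126 = (-1540 + 145)*126 = -1395*126 = -175770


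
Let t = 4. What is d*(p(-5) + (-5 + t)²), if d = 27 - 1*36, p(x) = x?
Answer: 36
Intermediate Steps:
d = -9 (d = 27 - 36 = -9)
d*(p(-5) + (-5 + t)²) = -9*(-5 + (-5 + 4)²) = -9*(-5 + (-1)²) = -9*(-5 + 1) = -9*(-4) = 36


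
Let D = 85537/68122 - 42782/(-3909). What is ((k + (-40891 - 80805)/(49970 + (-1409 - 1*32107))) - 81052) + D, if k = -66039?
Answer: -322230372935026591/2190758763846 ≈ -1.4709e+5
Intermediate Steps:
D = 3248759537/266288898 (D = 85537*(1/68122) - 42782*(-1/3909) = 85537/68122 + 42782/3909 = 3248759537/266288898 ≈ 12.200)
((k + (-40891 - 80805)/(49970 + (-1409 - 1*32107))) - 81052) + D = ((-66039 + (-40891 - 80805)/(49970 + (-1409 - 1*32107))) - 81052) + 3248759537/266288898 = ((-66039 - 121696/(49970 + (-1409 - 32107))) - 81052) + 3248759537/266288898 = ((-66039 - 121696/(49970 - 33516)) - 81052) + 3248759537/266288898 = ((-66039 - 121696/16454) - 81052) + 3248759537/266288898 = ((-66039 - 121696*1/16454) - 81052) + 3248759537/266288898 = ((-66039 - 60848/8227) - 81052) + 3248759537/266288898 = (-543363701/8227 - 81052) + 3248759537/266288898 = -1210178505/8227 + 3248759537/266288898 = -322230372935026591/2190758763846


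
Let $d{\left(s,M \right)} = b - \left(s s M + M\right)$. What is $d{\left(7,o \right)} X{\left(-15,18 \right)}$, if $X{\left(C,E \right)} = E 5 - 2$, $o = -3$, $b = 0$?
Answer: $13200$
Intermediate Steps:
$X{\left(C,E \right)} = -2 + 5 E$ ($X{\left(C,E \right)} = 5 E - 2 = -2 + 5 E$)
$d{\left(s,M \right)} = - M - M s^{2}$ ($d{\left(s,M \right)} = 0 - \left(s s M + M\right) = 0 - \left(s^{2} M + M\right) = 0 - \left(M s^{2} + M\right) = 0 - \left(M + M s^{2}\right) = - M - M s^{2}$)
$d{\left(7,o \right)} X{\left(-15,18 \right)} = - 3 \left(-1 - 7^{2}\right) \left(-2 + 5 \cdot 18\right) = - 3 \left(-1 - 49\right) \left(-2 + 90\right) = - 3 \left(-1 - 49\right) 88 = \left(-3\right) \left(-50\right) 88 = 150 \cdot 88 = 13200$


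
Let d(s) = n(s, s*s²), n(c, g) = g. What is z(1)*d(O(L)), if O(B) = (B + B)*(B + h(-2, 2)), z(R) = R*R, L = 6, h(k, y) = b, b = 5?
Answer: 2299968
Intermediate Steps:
h(k, y) = 5
z(R) = R²
O(B) = 2*B*(5 + B) (O(B) = (B + B)*(B + 5) = (2*B)*(5 + B) = 2*B*(5 + B))
d(s) = s³ (d(s) = s*s² = s³)
z(1)*d(O(L)) = 1²*(2*6*(5 + 6))³ = 1*(2*6*11)³ = 1*132³ = 1*2299968 = 2299968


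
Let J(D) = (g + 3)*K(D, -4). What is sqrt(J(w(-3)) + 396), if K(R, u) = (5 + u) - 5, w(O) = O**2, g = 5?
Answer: 2*sqrt(91) ≈ 19.079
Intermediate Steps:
K(R, u) = u
J(D) = -32 (J(D) = (5 + 3)*(-4) = 8*(-4) = -32)
sqrt(J(w(-3)) + 396) = sqrt(-32 + 396) = sqrt(364) = 2*sqrt(91)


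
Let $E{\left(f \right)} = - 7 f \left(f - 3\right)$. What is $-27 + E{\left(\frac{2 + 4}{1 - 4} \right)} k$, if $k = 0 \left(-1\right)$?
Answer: $-27$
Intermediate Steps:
$E{\left(f \right)} = - 7 f \left(-3 + f\right)$
$k = 0$
$-27 + E{\left(\frac{2 + 4}{1 - 4} \right)} k = -27 + 7 \frac{2 + 4}{1 - 4} \left(3 - \frac{2 + 4}{1 - 4}\right) 0 = -27 + 7 \frac{6}{-3} \left(3 - \frac{6}{-3}\right) 0 = -27 + 7 \cdot 6 \left(- \frac{1}{3}\right) \left(3 - 6 \left(- \frac{1}{3}\right)\right) 0 = -27 + 7 \left(-2\right) \left(3 - -2\right) 0 = -27 + 7 \left(-2\right) \left(3 + 2\right) 0 = -27 + 7 \left(-2\right) 5 \cdot 0 = -27 - 0 = -27 + 0 = -27$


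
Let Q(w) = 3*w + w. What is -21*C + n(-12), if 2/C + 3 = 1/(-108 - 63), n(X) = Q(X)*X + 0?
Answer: 151623/257 ≈ 589.97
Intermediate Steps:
Q(w) = 4*w
n(X) = 4*X² (n(X) = (4*X)*X + 0 = 4*X² + 0 = 4*X²)
C = -171/257 (C = 2/(-3 + 1/(-108 - 63)) = 2/(-3 + 1/(-171)) = 2/(-3 - 1/171) = 2/(-514/171) = 2*(-171/514) = -171/257 ≈ -0.66537)
-21*C + n(-12) = -21*(-171/257) + 4*(-12)² = 3591/257 + 4*144 = 3591/257 + 576 = 151623/257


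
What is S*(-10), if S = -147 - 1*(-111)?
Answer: 360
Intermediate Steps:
S = -36 (S = -147 + 111 = -36)
S*(-10) = -36*(-10) = 360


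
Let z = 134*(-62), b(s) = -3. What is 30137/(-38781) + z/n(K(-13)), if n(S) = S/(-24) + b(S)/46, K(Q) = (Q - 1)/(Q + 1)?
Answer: 1067090357327/14620437 ≈ 72986.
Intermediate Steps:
K(Q) = (-1 + Q)/(1 + Q)
n(S) = -3/46 - S/24 (n(S) = S/(-24) - 3/46 = S*(-1/24) - 3*1/46 = -S/24 - 3/46 = -3/46 - S/24)
z = -8308
30137/(-38781) + z/n(K(-13)) = 30137/(-38781) - 8308/(-3/46 - (-1 - 13)/(24*(1 - 13))) = 30137*(-1/38781) - 8308/(-3/46 - (-14)/(24*(-12))) = -30137/38781 - 8308/(-3/46 - (-1)*(-14)/288) = -30137/38781 - 8308/(-3/46 - 1/24*7/6) = -30137/38781 - 8308/(-3/46 - 7/144) = -30137/38781 - 8308/(-377/3312) = -30137/38781 - 8308*(-3312/377) = -30137/38781 + 27516096/377 = 1067090357327/14620437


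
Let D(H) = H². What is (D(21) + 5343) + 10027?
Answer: 15811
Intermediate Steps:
(D(21) + 5343) + 10027 = (21² + 5343) + 10027 = (441 + 5343) + 10027 = 5784 + 10027 = 15811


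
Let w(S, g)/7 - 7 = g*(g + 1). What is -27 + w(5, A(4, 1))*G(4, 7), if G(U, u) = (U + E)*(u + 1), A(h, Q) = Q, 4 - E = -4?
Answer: 6021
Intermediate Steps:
E = 8 (E = 4 - 1*(-4) = 4 + 4 = 8)
G(U, u) = (1 + u)*(8 + U) (G(U, u) = (U + 8)*(u + 1) = (8 + U)*(1 + u) = (1 + u)*(8 + U))
w(S, g) = 49 + 7*g*(1 + g) (w(S, g) = 49 + 7*(g*(g + 1)) = 49 + 7*(g*(1 + g)) = 49 + 7*g*(1 + g))
-27 + w(5, A(4, 1))*G(4, 7) = -27 + (49 + 7*1 + 7*1**2)*(8 + 4 + 8*7 + 4*7) = -27 + (49 + 7 + 7*1)*(8 + 4 + 56 + 28) = -27 + (49 + 7 + 7)*96 = -27 + 63*96 = -27 + 6048 = 6021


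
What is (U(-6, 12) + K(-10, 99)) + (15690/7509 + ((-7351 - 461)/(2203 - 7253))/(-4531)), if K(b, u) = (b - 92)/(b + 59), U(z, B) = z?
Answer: -8408510540632/1403176731425 ≈ -5.9925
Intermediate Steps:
K(b, u) = (-92 + b)/(59 + b)
(U(-6, 12) + K(-10, 99)) + (15690/7509 + ((-7351 - 461)/(2203 - 7253))/(-4531)) = (-6 + (-92 - 10)/(59 - 10)) + (15690/7509 + ((-7351 - 461)/(2203 - 7253))/(-4531)) = (-6 - 102/49) + (15690*(1/7509) - 7812/(-5050)*(-1/4531)) = (-6 + (1/49)*(-102)) + (5230/2503 - 7812*(-1/5050)*(-1/4531)) = (-6 - 102/49) + (5230/2503 + (3906/2525)*(-1/4531)) = -396/49 + (5230/2503 - 3906/11440775) = -396/49 + 59825476532/28636259825 = -8408510540632/1403176731425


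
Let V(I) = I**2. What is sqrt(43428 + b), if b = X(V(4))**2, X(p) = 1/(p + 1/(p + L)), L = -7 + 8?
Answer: sqrt(3236645701)/273 ≈ 208.39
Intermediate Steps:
L = 1
X(p) = 1/(p + 1/(1 + p)) (X(p) = 1/(p + 1/(p + 1)) = 1/(p + 1/(1 + p)))
b = 289/74529 (b = ((1 + 4**2)/(1 + 4**2 + (4**2)**2))**2 = ((1 + 16)/(1 + 16 + 16**2))**2 = (17/(1 + 16 + 256))**2 = (17/273)**2 = 289/74529 ≈ 0.0038777)
sqrt(43428 + b) = sqrt(43428 + 289/74529) = sqrt(3236645701/74529) = sqrt(3236645701)/273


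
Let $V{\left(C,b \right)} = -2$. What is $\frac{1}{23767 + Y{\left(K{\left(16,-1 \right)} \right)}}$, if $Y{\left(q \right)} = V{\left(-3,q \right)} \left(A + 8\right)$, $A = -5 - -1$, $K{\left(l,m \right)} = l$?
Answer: $\frac{1}{23759} \approx 4.2089 \cdot 10^{-5}$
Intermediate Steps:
$A = -4$ ($A = -5 + 1 = -4$)
$Y{\left(q \right)} = -8$ ($Y{\left(q \right)} = - 2 \left(-4 + 8\right) = \left(-2\right) 4 = -8$)
$\frac{1}{23767 + Y{\left(K{\left(16,-1 \right)} \right)}} = \frac{1}{23767 - 8} = \frac{1}{23759}$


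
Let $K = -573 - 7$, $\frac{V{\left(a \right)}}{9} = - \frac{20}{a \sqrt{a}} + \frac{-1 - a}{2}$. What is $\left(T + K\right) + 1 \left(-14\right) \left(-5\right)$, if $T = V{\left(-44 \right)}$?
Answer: $- \frac{633}{2} - \frac{45 i \sqrt{11}}{242} \approx -316.5 - 0.61673 i$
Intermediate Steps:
$V{\left(a \right)} = - \frac{9}{2} - \frac{180}{a^{\frac{3}{2}}} - \frac{9 a}{2}$ ($V{\left(a \right)} = 9 \left(- \frac{20}{a \sqrt{a}} + \frac{-1 - a}{2}\right) = 9 \left(- \frac{20}{a^{\frac{3}{2}}} + \left(-1 - a\right) \frac{1}{2}\right) = 9 \left(- \frac{20}{a^{\frac{3}{2}}} - \left(\frac{1}{2} + \frac{a}{2}\right)\right) = 9 \left(- \frac{1}{2} - \frac{20}{a^{\frac{3}{2}}} - \frac{a}{2}\right) = - \frac{9}{2} - \frac{180}{a^{\frac{3}{2}}} - \frac{9 a}{2}$)
$K = -580$
$T = \frac{387}{2} - \frac{45 i \sqrt{11}}{242}$ ($T = - \frac{9}{2} - \frac{180}{\left(-88\right) i \sqrt{11}} - -198 = - \frac{9}{2} - 180 \frac{i \sqrt{11}}{968} + 198 = - \frac{9}{2} - \frac{45 i \sqrt{11}}{242} + 198 = \frac{387}{2} - \frac{45 i \sqrt{11}}{242} \approx 193.5 - 0.61673 i$)
$\left(T + K\right) + 1 \left(-14\right) \left(-5\right) = \left(\left(\frac{387}{2} - \frac{45 i \sqrt{11}}{242}\right) - 580\right) + 1 \left(-14\right) \left(-5\right) = \left(- \frac{773}{2} - \frac{45 i \sqrt{11}}{242}\right) - -70 = \left(- \frac{773}{2} - \frac{45 i \sqrt{11}}{242}\right) + 70 = - \frac{633}{2} - \frac{45 i \sqrt{11}}{242}$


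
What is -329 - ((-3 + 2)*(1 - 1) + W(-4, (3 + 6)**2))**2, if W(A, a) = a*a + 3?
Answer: -43086425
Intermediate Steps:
W(A, a) = 3 + a**2 (W(A, a) = a**2 + 3 = 3 + a**2)
-329 - ((-3 + 2)*(1 - 1) + W(-4, (3 + 6)**2))**2 = -329 - ((-3 + 2)*(1 - 1) + (3 + ((3 + 6)**2)**2))**2 = -329 - (-1*0 + (3 + (9**2)**2))**2 = -329 - (0 + (3 + 81**2))**2 = -329 - (0 + (3 + 6561))**2 = -329 - (0 + 6564)**2 = -329 - 1*6564**2 = -329 - 1*43086096 = -329 - 43086096 = -43086425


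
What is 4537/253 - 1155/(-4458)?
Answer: 6839387/375958 ≈ 18.192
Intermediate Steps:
4537/253 - 1155/(-4458) = 4537*(1/253) - 1155*(-1/4458) = 4537/253 + 385/1486 = 6839387/375958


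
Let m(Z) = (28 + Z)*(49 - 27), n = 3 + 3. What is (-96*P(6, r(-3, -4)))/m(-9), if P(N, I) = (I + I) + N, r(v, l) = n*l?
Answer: 2016/209 ≈ 9.6459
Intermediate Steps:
n = 6
r(v, l) = 6*l
P(N, I) = N + 2*I (P(N, I) = 2*I + N = N + 2*I)
m(Z) = 616 + 22*Z (m(Z) = (28 + Z)*22 = 616 + 22*Z)
(-96*P(6, r(-3, -4)))/m(-9) = (-96*(6 + 2*(6*(-4))))/(616 + 22*(-9)) = (-96*(6 + 2*(-24)))/(616 - 198) = -96*(6 - 48)/418 = -96*(-42)*(1/418) = 4032*(1/418) = 2016/209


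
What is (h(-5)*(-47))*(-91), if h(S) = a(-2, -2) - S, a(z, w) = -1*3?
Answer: 8554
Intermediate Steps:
a(z, w) = -3
h(S) = -3 - S
(h(-5)*(-47))*(-91) = ((-3 - 1*(-5))*(-47))*(-91) = ((-3 + 5)*(-47))*(-91) = (2*(-47))*(-91) = -94*(-91) = 8554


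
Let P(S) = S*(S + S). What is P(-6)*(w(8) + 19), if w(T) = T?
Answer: 1944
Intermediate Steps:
P(S) = 2*S**2 (P(S) = S*(2*S) = 2*S**2)
P(-6)*(w(8) + 19) = (2*(-6)**2)*(8 + 19) = (2*36)*27 = 72*27 = 1944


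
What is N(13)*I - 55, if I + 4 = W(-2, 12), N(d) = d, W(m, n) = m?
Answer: -133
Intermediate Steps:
I = -6 (I = -4 - 2 = -6)
N(13)*I - 55 = 13*(-6) - 55 = -78 - 55 = -133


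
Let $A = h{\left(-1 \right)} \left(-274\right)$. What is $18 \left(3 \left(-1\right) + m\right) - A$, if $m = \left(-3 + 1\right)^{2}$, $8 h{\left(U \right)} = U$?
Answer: $- \frac{65}{4} \approx -16.25$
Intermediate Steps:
$h{\left(U \right)} = \frac{U}{8}$
$A = \frac{137}{4}$ ($A = \frac{1}{8} \left(-1\right) \left(-274\right) = \left(- \frac{1}{8}\right) \left(-274\right) = \frac{137}{4} \approx 34.25$)
$m = 4$ ($m = \left(-2\right)^{2} = 4$)
$18 \left(3 \left(-1\right) + m\right) - A = 18 \left(3 \left(-1\right) + 4\right) - \frac{137}{4} = 18 \left(-3 + 4\right) - \frac{137}{4} = 18 \cdot 1 - \frac{137}{4} = 18 - \frac{137}{4} = - \frac{65}{4}$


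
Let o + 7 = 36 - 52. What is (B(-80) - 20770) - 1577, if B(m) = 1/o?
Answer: -513982/23 ≈ -22347.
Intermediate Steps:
o = -23 (o = -7 + (36 - 52) = -7 - 16 = -23)
B(m) = -1/23 (B(m) = 1/(-23) = -1/23)
(B(-80) - 20770) - 1577 = (-1/23 - 20770) - 1577 = -477711/23 - 1577 = -513982/23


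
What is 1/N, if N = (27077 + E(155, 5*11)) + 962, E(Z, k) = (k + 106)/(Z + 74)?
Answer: 229/6421092 ≈ 3.5664e-5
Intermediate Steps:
E(Z, k) = (106 + k)/(74 + Z)
N = 6421092/229 (N = (27077 + (106 + 5*11)/(74 + 155)) + 962 = (27077 + (106 + 55)/229) + 962 = (27077 + (1/229)*161) + 962 = (27077 + 161/229) + 962 = 6200794/229 + 962 = 6421092/229 ≈ 28040.)
1/N = 1/(6421092/229) = 229/6421092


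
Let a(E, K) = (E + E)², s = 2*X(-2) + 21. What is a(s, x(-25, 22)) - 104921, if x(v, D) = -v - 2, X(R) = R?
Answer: -103765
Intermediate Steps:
x(v, D) = -2 - v
s = 17 (s = 2*(-2) + 21 = -4 + 21 = 17)
a(E, K) = 4*E² (a(E, K) = (2*E)² = 4*E²)
a(s, x(-25, 22)) - 104921 = 4*17² - 104921 = 4*289 - 104921 = 1156 - 104921 = -103765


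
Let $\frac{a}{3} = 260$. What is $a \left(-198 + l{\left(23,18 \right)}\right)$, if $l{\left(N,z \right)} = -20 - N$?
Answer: $-187980$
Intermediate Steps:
$a = 780$ ($a = 3 \cdot 260 = 780$)
$a \left(-198 + l{\left(23,18 \right)}\right) = 780 \left(-198 - 43\right) = 780 \left(-241\right) = -187980$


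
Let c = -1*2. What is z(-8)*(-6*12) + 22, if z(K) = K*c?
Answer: -1130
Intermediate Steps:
c = -2
z(K) = -2*K (z(K) = K*(-2) = -2*K)
z(-8)*(-6*12) + 22 = (-2*(-8))*(-6*12) + 22 = 16*(-72) + 22 = -1152 + 22 = -1130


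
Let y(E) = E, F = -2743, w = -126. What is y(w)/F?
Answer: 126/2743 ≈ 0.045935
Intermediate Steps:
y(w)/F = -126/(-2743) = -126*(-1/2743) = 126/2743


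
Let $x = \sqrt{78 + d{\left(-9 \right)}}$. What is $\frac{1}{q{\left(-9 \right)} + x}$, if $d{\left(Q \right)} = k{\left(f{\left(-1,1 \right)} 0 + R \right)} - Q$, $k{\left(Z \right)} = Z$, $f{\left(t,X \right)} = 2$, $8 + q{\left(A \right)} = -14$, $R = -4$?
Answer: $- \frac{22}{401} - \frac{\sqrt{83}}{401} \approx -0.077582$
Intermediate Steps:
$q{\left(A \right)} = -22$ ($q{\left(A \right)} = -8 - 14 = -22$)
$d{\left(Q \right)} = -4 - Q$ ($d{\left(Q \right)} = \left(2 \cdot 0 - 4\right) - Q = \left(0 - 4\right) - Q = -4 - Q$)
$x = \sqrt{83}$ ($x = \sqrt{78 - -5} = \sqrt{78 + \left(-4 + 9\right)} = \sqrt{78 + 5} = \sqrt{83} \approx 9.1104$)
$\frac{1}{q{\left(-9 \right)} + x} = \frac{1}{-22 + \sqrt{83}}$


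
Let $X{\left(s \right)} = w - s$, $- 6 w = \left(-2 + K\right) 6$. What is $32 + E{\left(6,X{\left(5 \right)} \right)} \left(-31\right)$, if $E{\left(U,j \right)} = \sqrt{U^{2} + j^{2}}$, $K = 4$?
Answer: $32 - 31 \sqrt{85} \approx -253.81$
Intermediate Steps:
$w = -2$ ($w = - \frac{\left(-2 + 4\right) 6}{6} = - \frac{2 \cdot 6}{6} = \left(- \frac{1}{6}\right) 12 = -2$)
$X{\left(s \right)} = -2 - s$
$32 + E{\left(6,X{\left(5 \right)} \right)} \left(-31\right) = 32 + \sqrt{6^{2} + \left(-2 - 5\right)^{2}} \left(-31\right) = 32 + \sqrt{36 + \left(-2 - 5\right)^{2}} \left(-31\right) = 32 + \sqrt{36 + \left(-7\right)^{2}} \left(-31\right) = 32 + \sqrt{36 + 49} \left(-31\right) = 32 + \sqrt{85} \left(-31\right) = 32 - 31 \sqrt{85}$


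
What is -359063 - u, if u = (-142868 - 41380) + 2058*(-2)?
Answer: -170699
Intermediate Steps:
u = -188364 (u = -184248 - 4116 = -188364)
-359063 - u = -359063 - 1*(-188364) = -359063 + 188364 = -170699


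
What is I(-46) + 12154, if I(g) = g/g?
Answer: 12155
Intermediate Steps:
I(g) = 1
I(-46) + 12154 = 1 + 12154 = 12155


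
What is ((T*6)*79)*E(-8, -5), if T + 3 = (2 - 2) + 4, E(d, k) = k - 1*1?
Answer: -2844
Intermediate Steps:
E(d, k) = -1 + k (E(d, k) = k - 1 = -1 + k)
T = 1 (T = -3 + ((2 - 2) + 4) = -3 + (0 + 4) = -3 + 4 = 1)
((T*6)*79)*E(-8, -5) = ((1*6)*79)*(-1 - 5) = (6*79)*(-6) = 474*(-6) = -2844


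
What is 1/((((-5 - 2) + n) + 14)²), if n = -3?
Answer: 1/16 ≈ 0.062500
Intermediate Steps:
1/((((-5 - 2) + n) + 14)²) = 1/((((-5 - 2) - 3) + 14)²) = 1/(((-7 - 3) + 14)²) = 1/((-10 + 14)²) = 1/(4²) = 1/16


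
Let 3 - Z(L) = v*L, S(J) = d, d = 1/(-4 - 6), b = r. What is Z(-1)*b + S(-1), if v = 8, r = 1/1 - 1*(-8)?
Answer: 989/10 ≈ 98.900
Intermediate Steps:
r = 9 (r = 1 + 8 = 9)
b = 9
d = -1/10 (d = 1/(-10) = -1/10 ≈ -0.10000)
S(J) = -1/10
Z(L) = 3 - 8*L
Z(-1)*b + S(-1) = (3 - 8*(-1))*9 - 1/10 = (3 + 8)*9 - 1/10 = 11*9 - 1/10 = 99 - 1/10 = 989/10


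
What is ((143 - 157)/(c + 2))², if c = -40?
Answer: 49/361 ≈ 0.13573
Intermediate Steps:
((143 - 157)/(c + 2))² = ((143 - 157)/(-40 + 2))² = (-14/(-38))² = (-14*(-1/38))² = (7/19)² = 49/361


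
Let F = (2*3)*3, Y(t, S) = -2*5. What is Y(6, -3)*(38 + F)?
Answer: -560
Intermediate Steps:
Y(t, S) = -10
F = 18 (F = 6*3 = 18)
Y(6, -3)*(38 + F) = -10*(38 + 18) = -10*56 = -560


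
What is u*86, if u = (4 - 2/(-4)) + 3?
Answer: 645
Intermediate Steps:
u = 15/2 (u = (4 - 2*(-¼)) + 3 = (4 + ½) + 3 = 9/2 + 3 = 15/2 ≈ 7.5000)
u*86 = (15/2)*86 = 645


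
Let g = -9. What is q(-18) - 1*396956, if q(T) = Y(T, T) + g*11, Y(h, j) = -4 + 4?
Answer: -397055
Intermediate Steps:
Y(h, j) = 0
q(T) = -99 (q(T) = 0 - 9*11 = 0 - 99 = -99)
q(-18) - 1*396956 = -99 - 1*396956 = -99 - 396956 = -397055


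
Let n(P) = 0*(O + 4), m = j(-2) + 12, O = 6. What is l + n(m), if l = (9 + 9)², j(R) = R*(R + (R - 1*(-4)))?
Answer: 324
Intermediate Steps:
j(R) = R*(4 + 2*R) (j(R) = R*(R + (R + 4)) = R*(R + (4 + R)) = R*(4 + 2*R))
m = 12 (m = 2*(-2)*(2 - 2) + 12 = 2*(-2)*0 + 12 = 0 + 12 = 12)
n(P) = 0 (n(P) = 0*(6 + 4) = 0*10 = 0)
l = 324 (l = 18² = 324)
l + n(m) = 324 + 0 = 324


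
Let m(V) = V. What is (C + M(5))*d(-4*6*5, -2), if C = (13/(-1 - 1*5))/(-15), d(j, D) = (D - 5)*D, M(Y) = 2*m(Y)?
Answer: 6391/45 ≈ 142.02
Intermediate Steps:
M(Y) = 2*Y
d(j, D) = D*(-5 + D) (d(j, D) = (-5 + D)*D = D*(-5 + D))
C = 13/90 (C = (13/(-1 - 5))*(-1/15) = (13/(-6))*(-1/15) = (13*(-⅙))*(-1/15) = -13/6*(-1/15) = 13/90 ≈ 0.14444)
(C + M(5))*d(-4*6*5, -2) = (13/90 + 2*5)*(-2*(-5 - 2)) = (13/90 + 10)*(-2*(-7)) = (913/90)*14 = 6391/45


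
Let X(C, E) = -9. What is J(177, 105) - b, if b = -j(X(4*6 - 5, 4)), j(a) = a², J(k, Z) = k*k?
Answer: 31410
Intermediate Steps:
J(k, Z) = k²
b = -81 (b = -1*(-9)² = -1*81 = -81)
J(177, 105) - b = 177² - 1*(-81) = 31329 + 81 = 31410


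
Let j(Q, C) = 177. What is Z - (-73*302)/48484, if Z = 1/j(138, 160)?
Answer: 1975313/4290834 ≈ 0.46036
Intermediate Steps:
Z = 1/177 ≈ 0.0056497
Z - (-73*302)/48484 = 1/177 - (-73*302)/48484 = 1/177 - (-22046)/48484 = 1/177 - 1*(-11023/24242) = 1/177 + 11023/24242 = 1975313/4290834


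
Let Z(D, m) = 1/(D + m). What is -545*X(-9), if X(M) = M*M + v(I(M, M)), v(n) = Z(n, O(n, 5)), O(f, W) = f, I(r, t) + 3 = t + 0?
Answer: -1058935/24 ≈ -44122.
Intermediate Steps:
I(r, t) = -3 + t (I(r, t) = -3 + (t + 0) = -3 + t)
v(n) = 1/(2*n) (v(n) = 1/(n + n) = 1/(2*n))
X(M) = M² + 1/(2*(-3 + M)) (X(M) = M*M + 1/(2*(-3 + M)) = M² + 1/(2*(-3 + M)))
-545*X(-9) = -545*(1 + 2*(-9)²*(-3 - 9))/(2*(-3 - 9)) = -545*(1 + 2*81*(-12))/(2*(-12)) = -545*(-1)*(1 - 1944)/(2*12) = -545*(-1)*(-1943)/(2*12) = -545*1943/24 = -1058935/24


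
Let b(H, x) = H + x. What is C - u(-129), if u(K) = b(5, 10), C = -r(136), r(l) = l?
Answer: -151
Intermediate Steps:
C = -136 (C = -1*136 = -136)
u(K) = 15 (u(K) = 5 + 10 = 15)
C - u(-129) = -136 - 1*15 = -136 - 15 = -151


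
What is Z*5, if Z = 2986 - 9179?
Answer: -30965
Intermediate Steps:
Z = -6193
Z*5 = -6193*5 = -30965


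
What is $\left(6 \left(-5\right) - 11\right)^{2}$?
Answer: $1681$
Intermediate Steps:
$\left(6 \left(-5\right) - 11\right)^{2} = \left(-30 - 11\right)^{2} = \left(-41\right)^{2} = 1681$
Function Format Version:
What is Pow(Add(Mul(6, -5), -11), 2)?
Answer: 1681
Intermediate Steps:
Pow(Add(Mul(6, -5), -11), 2) = Pow(Add(-30, -11), 2) = Pow(-41, 2) = 1681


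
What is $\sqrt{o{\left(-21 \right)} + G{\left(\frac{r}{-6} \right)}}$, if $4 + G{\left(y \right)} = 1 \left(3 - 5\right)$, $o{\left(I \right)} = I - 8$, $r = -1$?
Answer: $i \sqrt{35} \approx 5.9161 i$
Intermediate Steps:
$o{\left(I \right)} = -8 + I$ ($o{\left(I \right)} = I - 8 = -8 + I$)
$G{\left(y \right)} = -6$ ($G{\left(y \right)} = -4 + 1 \left(3 - 5\right) = -4 + 1 \left(-2\right) = -4 - 2 = -6$)
$\sqrt{o{\left(-21 \right)} + G{\left(\frac{r}{-6} \right)}} = \sqrt{\left(-8 - 21\right) - 6} = \sqrt{-29 - 6} = \sqrt{-35} = i \sqrt{35}$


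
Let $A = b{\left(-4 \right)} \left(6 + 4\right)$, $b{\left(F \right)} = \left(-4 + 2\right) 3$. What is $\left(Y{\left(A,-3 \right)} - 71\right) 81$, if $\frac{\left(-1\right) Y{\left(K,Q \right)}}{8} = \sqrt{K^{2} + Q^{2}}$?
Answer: $-5751 - 1944 \sqrt{401} \approx -44680.0$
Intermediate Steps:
$b{\left(F \right)} = -6$ ($b{\left(F \right)} = \left(-2\right) 3 = -6$)
$A = -60$ ($A = - 6 \left(6 + 4\right) = \left(-6\right) 10 = -60$)
$Y{\left(K,Q \right)} = - 8 \sqrt{K^{2} + Q^{2}}$
$\left(Y{\left(A,-3 \right)} - 71\right) 81 = \left(- 8 \sqrt{\left(-60\right)^{2} + \left(-3\right)^{2}} - 71\right) 81 = \left(- 8 \sqrt{3600 + 9} - 71\right) 81 = \left(- 8 \sqrt{3609} - 71\right) 81 = \left(- 8 \cdot 3 \sqrt{401} - 71\right) 81 = \left(- 24 \sqrt{401} - 71\right) 81 = \left(-71 - 24 \sqrt{401}\right) 81 = -5751 - 1944 \sqrt{401}$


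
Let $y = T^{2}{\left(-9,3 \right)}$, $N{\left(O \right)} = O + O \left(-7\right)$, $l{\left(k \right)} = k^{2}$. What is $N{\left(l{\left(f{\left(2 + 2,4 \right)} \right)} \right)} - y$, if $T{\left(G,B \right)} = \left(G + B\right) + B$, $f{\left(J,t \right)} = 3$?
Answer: $-63$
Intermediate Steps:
$T{\left(G,B \right)} = G + 2 B$ ($T{\left(G,B \right)} = \left(B + G\right) + B = G + 2 B$)
$N{\left(O \right)} = - 6 O$ ($N{\left(O \right)} = O - 7 O = - 6 O$)
$y = 9$ ($y = \left(-9 + 2 \cdot 3\right)^{2} = \left(-9 + 6\right)^{2} = \left(-3\right)^{2} = 9$)
$N{\left(l{\left(f{\left(2 + 2,4 \right)} \right)} \right)} - y = - 6 \cdot 3^{2} - 9 = \left(-6\right) 9 - 9 = -54 - 9 = -63$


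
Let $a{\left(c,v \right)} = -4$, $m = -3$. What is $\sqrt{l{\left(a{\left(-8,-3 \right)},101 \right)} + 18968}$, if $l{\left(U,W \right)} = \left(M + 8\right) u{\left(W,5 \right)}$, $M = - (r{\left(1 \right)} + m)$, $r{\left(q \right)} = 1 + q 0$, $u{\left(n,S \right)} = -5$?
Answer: $3 \sqrt{2102} \approx 137.54$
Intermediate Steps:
$r{\left(q \right)} = 1$ ($r{\left(q \right)} = 1 + 0 = 1$)
$M = 2$ ($M = - (1 - 3) = \left(-1\right) \left(-2\right) = 2$)
$l{\left(U,W \right)} = -50$ ($l{\left(U,W \right)} = \left(2 + 8\right) \left(-5\right) = 10 \left(-5\right) = -50$)
$\sqrt{l{\left(a{\left(-8,-3 \right)},101 \right)} + 18968} = \sqrt{-50 + 18968} = \sqrt{18918} = 3 \sqrt{2102}$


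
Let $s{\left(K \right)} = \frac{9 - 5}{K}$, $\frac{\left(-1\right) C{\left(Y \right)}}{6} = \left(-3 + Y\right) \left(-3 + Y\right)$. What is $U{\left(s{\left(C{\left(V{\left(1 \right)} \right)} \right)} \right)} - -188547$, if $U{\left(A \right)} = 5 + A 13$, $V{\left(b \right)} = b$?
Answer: $\frac{1131299}{6} \approx 1.8855 \cdot 10^{5}$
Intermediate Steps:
$C{\left(Y \right)} = - 6 \left(-3 + Y\right)^{2}$ ($C{\left(Y \right)} = - 6 \left(-3 + Y\right) \left(-3 + Y\right) = - 6 \left(-3 + Y\right)^{2}$)
$s{\left(K \right)} = \frac{4}{K}$ ($s{\left(K \right)} = \frac{9 - 5}{K} = \frac{4}{K}$)
$U{\left(A \right)} = 5 + 13 A$
$U{\left(s{\left(C{\left(V{\left(1 \right)} \right)} \right)} \right)} - -188547 = \left(5 + 13 \frac{4}{\left(-6\right) \left(-3 + 1\right)^{2}}\right) - -188547 = \left(5 + 13 \frac{4}{\left(-6\right) \left(-2\right)^{2}}\right) + 188547 = \left(5 + 13 \frac{4}{\left(-6\right) 4}\right) + 188547 = \left(5 + 13 \frac{4}{-24}\right) + 188547 = \left(5 + 13 \cdot 4 \left(- \frac{1}{24}\right)\right) + 188547 = \left(5 + 13 \left(- \frac{1}{6}\right)\right) + 188547 = \left(5 - \frac{13}{6}\right) + 188547 = \frac{17}{6} + 188547 = \frac{1131299}{6}$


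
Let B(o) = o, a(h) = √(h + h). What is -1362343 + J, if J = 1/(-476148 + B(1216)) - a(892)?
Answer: -647020285677/474932 - 2*√446 ≈ -1.3624e+6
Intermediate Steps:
a(h) = √2*√h (a(h) = √(2*h) = √2*√h)
J = -1/474932 - 2*√446 (J = 1/(-476148 + 1216) - √2*√892 = 1/(-474932) - √2*2*√223 = -1/474932 - 2*√446 ≈ -42.237)
-1362343 + J = -1362343 + (-1/474932 - 2*√446) = -647020285677/474932 - 2*√446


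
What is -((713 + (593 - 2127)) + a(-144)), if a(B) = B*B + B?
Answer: -19771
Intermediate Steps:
a(B) = B + B² (a(B) = B² + B = B + B²)
-((713 + (593 - 2127)) + a(-144)) = -((713 + (593 - 2127)) - 144*(1 - 144)) = -((713 - 1534) - 144*(-143)) = -(-821 + 20592) = -1*19771 = -19771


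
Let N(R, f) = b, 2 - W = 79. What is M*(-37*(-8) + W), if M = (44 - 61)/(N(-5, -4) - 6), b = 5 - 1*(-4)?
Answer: -1241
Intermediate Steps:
b = 9 (b = 5 + 4 = 9)
W = -77 (W = 2 - 1*79 = 2 - 79 = -77)
N(R, f) = 9
M = -17/3 (M = (44 - 61)/(9 - 6) = -17/3 ≈ -5.6667)
M*(-37*(-8) + W) = -17*(-37*(-8) - 77)/3 = -17*(296 - 77)/3 = -17/3*219 = -1241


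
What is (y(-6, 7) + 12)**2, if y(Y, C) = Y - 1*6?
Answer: 0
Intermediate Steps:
y(Y, C) = -6 + Y (y(Y, C) = Y - 6 = -6 + Y)
(y(-6, 7) + 12)**2 = ((-6 - 6) + 12)**2 = (-12 + 12)**2 = 0**2 = 0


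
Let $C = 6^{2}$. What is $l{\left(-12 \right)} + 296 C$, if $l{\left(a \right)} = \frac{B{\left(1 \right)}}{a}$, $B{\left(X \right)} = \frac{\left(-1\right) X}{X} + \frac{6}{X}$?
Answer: $\frac{127867}{12} \approx 10656.0$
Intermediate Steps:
$B{\left(X \right)} = -1 + \frac{6}{X}$
$C = 36$
$l{\left(a \right)} = \frac{5}{a}$ ($l{\left(a \right)} = \frac{1^{-1} \left(6 - 1\right)}{a} = \frac{1 \left(6 - 1\right)}{a} = \frac{1 \cdot 5}{a} = \frac{5}{a}$)
$l{\left(-12 \right)} + 296 C = \frac{5}{-12} + 296 \cdot 36 = 5 \left(- \frac{1}{12}\right) + 10656 = - \frac{5}{12} + 10656 = \frac{127867}{12}$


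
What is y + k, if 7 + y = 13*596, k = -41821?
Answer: -34080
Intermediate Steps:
y = 7741 (y = -7 + 13*596 = -7 + 7748 = 7741)
y + k = 7741 - 41821 = -34080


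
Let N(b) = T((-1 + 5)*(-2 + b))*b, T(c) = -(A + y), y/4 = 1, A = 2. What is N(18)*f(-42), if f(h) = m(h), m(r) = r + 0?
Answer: 4536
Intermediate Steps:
y = 4 (y = 4*1 = 4)
m(r) = r
f(h) = h
T(c) = -6 (T(c) = -(2 + 4) = -1*6 = -6)
N(b) = -6*b
N(18)*f(-42) = -6*18*(-42) = -108*(-42) = 4536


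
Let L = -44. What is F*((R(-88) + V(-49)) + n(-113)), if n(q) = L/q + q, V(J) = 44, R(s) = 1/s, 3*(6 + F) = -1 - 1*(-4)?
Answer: 3411885/9944 ≈ 343.11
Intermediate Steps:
F = -5 (F = -6 + (-1 - 1*(-4))/3 = -6 + (-1 + 4)/3 = -6 + (⅓)*3 = -6 + 1 = -5)
n(q) = q - 44/q (n(q) = -44/q + q = q - 44/q)
F*((R(-88) + V(-49)) + n(-113)) = -5*((1/(-88) + 44) + (-113 - 44/(-113))) = -5*((-1/88 + 44) + (-113 - 44*(-1/113))) = -5*(3871/88 + (-113 + 44/113)) = -5*(3871/88 - 12725/113) = -5*(-682377/9944) = 3411885/9944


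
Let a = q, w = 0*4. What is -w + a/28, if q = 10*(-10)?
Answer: -25/7 ≈ -3.5714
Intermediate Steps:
w = 0
q = -100
a = -100
-w + a/28 = -1*0 - 100/28 = 0 + (1/28)*(-100) = 0 - 25/7 = -25/7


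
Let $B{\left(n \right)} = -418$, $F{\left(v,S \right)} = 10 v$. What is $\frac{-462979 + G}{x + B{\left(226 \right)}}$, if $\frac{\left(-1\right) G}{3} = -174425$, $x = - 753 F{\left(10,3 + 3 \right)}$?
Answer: $- \frac{30148}{37859} \approx -0.79632$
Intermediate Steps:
$x = -75300$ ($x = - 753 \cdot 10 \cdot 10 = \left(-753\right) 100 = -75300$)
$G = 523275$ ($G = \left(-3\right) \left(-174425\right) = 523275$)
$\frac{-462979 + G}{x + B{\left(226 \right)}} = \frac{-462979 + 523275}{-75300 - 418} = \frac{60296}{-75718} = 60296 \left(- \frac{1}{75718}\right) = - \frac{30148}{37859}$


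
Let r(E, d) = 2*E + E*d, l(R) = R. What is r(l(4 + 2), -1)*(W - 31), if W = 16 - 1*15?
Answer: -180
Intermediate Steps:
W = 1 (W = 16 - 15 = 1)
r(l(4 + 2), -1)*(W - 31) = ((4 + 2)*(2 - 1))*(1 - 31) = (6*1)*(-30) = 6*(-30) = -180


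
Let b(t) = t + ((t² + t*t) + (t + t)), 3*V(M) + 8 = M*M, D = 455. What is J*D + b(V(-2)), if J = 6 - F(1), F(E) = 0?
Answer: 24566/9 ≈ 2729.6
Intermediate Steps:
V(M) = -8/3 + M²/3 (V(M) = -8/3 + (M*M)/3 = -8/3 + M²/3)
J = 6 (J = 6 - 1*0 = 6 + 0 = 6)
b(t) = 2*t² + 3*t (b(t) = t + ((t² + t²) + 2*t) = t + (2*t² + 2*t) = t + (2*t + 2*t²) = 2*t² + 3*t)
J*D + b(V(-2)) = 6*455 + (-8/3 + (⅓)*(-2)²)*(3 + 2*(-8/3 + (⅓)*(-2)²)) = 2730 + (-8/3 + (⅓)*4)*(3 + 2*(-8/3 + (⅓)*4)) = 2730 + (-8/3 + 4/3)*(3 + 2*(-8/3 + 4/3)) = 2730 - 4*(3 + 2*(-4/3))/3 = 2730 - 4*(3 - 8/3)/3 = 2730 - 4/3*⅓ = 2730 - 4/9 = 24566/9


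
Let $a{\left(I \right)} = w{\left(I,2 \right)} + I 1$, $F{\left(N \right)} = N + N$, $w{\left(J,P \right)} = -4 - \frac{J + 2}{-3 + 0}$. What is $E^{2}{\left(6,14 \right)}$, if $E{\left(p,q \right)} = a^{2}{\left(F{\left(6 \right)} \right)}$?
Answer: $\frac{2085136}{81} \approx 25742.0$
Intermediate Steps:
$w{\left(J,P \right)} = - \frac{10}{3} + \frac{J}{3}$ ($w{\left(J,P \right)} = -4 - \frac{2 + J}{-3} = -4 - \left(2 + J\right) \left(- \frac{1}{3}\right) = -4 - \left(- \frac{2}{3} - \frac{J}{3}\right) = -4 + \left(\frac{2}{3} + \frac{J}{3}\right) = - \frac{10}{3} + \frac{J}{3}$)
$F{\left(N \right)} = 2 N$
$a{\left(I \right)} = - \frac{10}{3} + \frac{4 I}{3}$ ($a{\left(I \right)} = \left(- \frac{10}{3} + \frac{I}{3}\right) + I 1 = \left(- \frac{10}{3} + \frac{I}{3}\right) + I = - \frac{10}{3} + \frac{4 I}{3}$)
$E{\left(p,q \right)} = \frac{1444}{9}$ ($E{\left(p,q \right)} = \left(- \frac{10}{3} + \frac{4 \cdot 2 \cdot 6}{3}\right)^{2} = \left(- \frac{10}{3} + \frac{4}{3} \cdot 12\right)^{2} = \left(- \frac{10}{3} + 16\right)^{2} = \left(\frac{38}{3}\right)^{2} = \frac{1444}{9}$)
$E^{2}{\left(6,14 \right)} = \left(\frac{1444}{9}\right)^{2} = \frac{2085136}{81}$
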